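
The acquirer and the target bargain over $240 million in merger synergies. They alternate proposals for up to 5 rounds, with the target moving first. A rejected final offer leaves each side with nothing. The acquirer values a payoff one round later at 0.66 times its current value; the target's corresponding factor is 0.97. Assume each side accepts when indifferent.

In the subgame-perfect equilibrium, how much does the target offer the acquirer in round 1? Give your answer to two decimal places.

Round 5 (the target proposes): rejection yields 0 for the acquirer; the target offers 0 and keeps 240.
Round 4 (the acquirer proposes): the target can get 240 next round, worth 0.97 × 240 = 232.8 now. The acquirer offers 232.8 and keeps 240 − 232.8 = 7.2.
Round 3 (the target proposes): the acquirer can get 7.2 next round, worth 0.66 × 7.2 = 4.752 now; the target offers that and keeps 235.248.
Round 2 (the acquirer proposes): the target can get 235.248 next round, worth 0.97 × 235.248 = 228.19056 now, so the acquirer offers 228.19056, keeping 11.80944.
Round 1 (the target proposes): the acquirer can get 11.80944 next round, worth 0.66 × 11.80944 = 7.7942304 now. The target offers 7.7942304 and keeps 240 − 7.7942304 = 232.2057696.

7.79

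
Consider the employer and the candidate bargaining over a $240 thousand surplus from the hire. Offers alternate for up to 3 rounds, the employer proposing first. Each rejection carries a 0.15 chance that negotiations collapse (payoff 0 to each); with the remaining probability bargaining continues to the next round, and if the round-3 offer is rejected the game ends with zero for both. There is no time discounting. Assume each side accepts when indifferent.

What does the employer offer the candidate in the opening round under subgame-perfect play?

Round 3 (the employer proposes): the candidate will accept anything ≥ 0, so the employer offers 0 and keeps 240.
Round 2 (the candidate proposes): rejecting gives the employer an expected 0.85 × 240 = 204. The candidate offers 204 and keeps 240 − 204 = 36.
Round 1 (the employer proposes): rejecting gives the candidate an expected 0.85 × 36 = 30.6; the employer offers that and keeps 209.4.

30.6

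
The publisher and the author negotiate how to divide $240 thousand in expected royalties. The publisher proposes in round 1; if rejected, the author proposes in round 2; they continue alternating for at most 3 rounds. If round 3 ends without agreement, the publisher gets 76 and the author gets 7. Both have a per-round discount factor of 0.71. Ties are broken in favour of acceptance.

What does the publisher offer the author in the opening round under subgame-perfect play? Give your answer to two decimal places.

52.94

By backward induction:
Round 3 (the publisher proposes): the author gets 7 if talks fail, so the publisher offers 7 and keeps 233.
Round 2 (the author proposes): the publisher can get 233 next round, worth 0.71 × 233 = 165.43 now, so the author offers 165.43, keeping 74.57.
Round 1 (the publisher proposes): the author can get 74.57 next round, worth 0.71 × 74.57 = 52.9447 now, so the publisher offers 52.9447, keeping 187.0553.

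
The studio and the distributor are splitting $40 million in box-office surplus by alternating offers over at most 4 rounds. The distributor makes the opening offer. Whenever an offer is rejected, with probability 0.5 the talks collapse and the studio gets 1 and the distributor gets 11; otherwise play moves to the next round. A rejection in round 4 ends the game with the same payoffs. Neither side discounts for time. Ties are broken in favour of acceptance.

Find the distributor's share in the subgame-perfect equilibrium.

28.5

Round 4 (the studio proposes): the distributor gets 11 if talks fail, so the studio offers 11 and keeps 29.
Round 3 (the distributor proposes): rejecting gives the studio an expected 0.5 × 29 + 0.5 × 1 = 15, so the distributor offers 15, keeping 25.
Round 2 (the studio proposes): rejecting gives the distributor an expected 0.5 × 25 + 0.5 × 11 = 18. The studio offers 18 and keeps 40 − 18 = 22.
Round 1 (the distributor proposes): rejecting gives the studio an expected 0.5 × 22 + 0.5 × 1 = 11.5. The distributor offers 11.5 and keeps 40 − 11.5 = 28.5.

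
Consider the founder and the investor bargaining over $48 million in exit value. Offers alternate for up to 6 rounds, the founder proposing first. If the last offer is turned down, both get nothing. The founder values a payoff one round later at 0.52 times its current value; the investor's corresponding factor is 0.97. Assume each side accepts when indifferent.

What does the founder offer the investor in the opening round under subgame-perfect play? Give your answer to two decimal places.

45.47

Round 6 (the investor proposes): rejection yields 0 for the founder; the investor offers 0 and keeps 48.
Round 5 (the founder proposes): the investor can get 48 next round, worth 0.97 × 48 = 46.56 now; the founder offers that and keeps 1.44.
Round 4 (the investor proposes): the founder can get 1.44 next round, worth 0.52 × 1.44 = 0.7488 now; the investor offers that and keeps 47.2512.
Round 3 (the founder proposes): the investor can get 47.2512 next round, worth 0.97 × 47.2512 = 45.833664 now; the founder offers that and keeps 2.166336.
Round 2 (the investor proposes): the founder can get 2.166336 next round, worth 0.52 × 2.166336 = 1.12649472 now; the investor offers that and keeps 46.87350528.
Round 1 (the founder proposes): the investor can get 46.87350528 next round, worth 0.97 × 46.87350528 = 45.4673001216 now, so the founder offers 45.4673001216, keeping 2.5326998784.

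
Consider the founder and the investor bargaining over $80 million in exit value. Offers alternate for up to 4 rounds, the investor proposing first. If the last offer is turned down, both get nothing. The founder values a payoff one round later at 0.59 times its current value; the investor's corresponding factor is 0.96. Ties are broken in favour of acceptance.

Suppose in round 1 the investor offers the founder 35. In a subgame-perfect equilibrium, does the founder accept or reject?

Accept

Round 4 (the founder proposes): rejection yields 0 for the investor; the founder offers 0 and keeps 80.
Round 3 (the investor proposes): the founder can get 80 next round, worth 0.59 × 80 = 47.2 now; the investor offers that and keeps 32.8.
Round 2 (the founder proposes): the investor can get 32.8 next round, worth 0.96 × 32.8 = 31.488 now, so the founder offers 31.488, keeping 48.512.
So by rejecting in round 1, the founder gets 48.512 next round, worth 0.59 × 48.512 = 28.62208 now.
Offer 35 ≥ 28.62208, so the founder accepts.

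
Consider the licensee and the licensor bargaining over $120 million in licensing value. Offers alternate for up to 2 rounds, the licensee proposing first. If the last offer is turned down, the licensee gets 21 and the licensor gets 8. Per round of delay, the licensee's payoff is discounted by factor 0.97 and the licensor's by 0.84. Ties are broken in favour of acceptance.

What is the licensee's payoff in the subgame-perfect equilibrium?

36.84

Round 2 (the licensor proposes): the licensee gets 21 if talks fail, so the licensor offers 21 and keeps 99.
Round 1 (the licensee proposes): the licensor can get 99 next round, worth 0.84 × 99 = 83.16 now; the licensee offers that and keeps 36.84.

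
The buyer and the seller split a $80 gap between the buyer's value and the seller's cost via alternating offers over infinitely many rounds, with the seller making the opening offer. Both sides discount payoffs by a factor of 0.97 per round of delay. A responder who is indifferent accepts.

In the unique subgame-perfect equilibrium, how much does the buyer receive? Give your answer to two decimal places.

Let x be the seller's share when the seller proposes and y be the buyer's share when the buyer proposes.
The buyer accepts iff offered ≥ 0.97·y, so x = 80 − 0.97y. Symmetrically y = 80 − 0.97x.
Substituting: x = 80 − 0.97(80 − 0.97x), giving x(1 − 0.97·0.97) = 80(1 − 0.97).
So x = 80 × 0.03 / 0.0591 ≈ 40.6091, and the buyer receives 80 − x ≈ 39.3909.

39.39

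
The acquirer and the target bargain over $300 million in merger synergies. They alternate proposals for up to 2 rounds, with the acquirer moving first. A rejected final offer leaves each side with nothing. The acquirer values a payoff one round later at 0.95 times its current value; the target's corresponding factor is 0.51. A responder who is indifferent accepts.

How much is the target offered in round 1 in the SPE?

By backward induction:
Round 2 (the target proposes): the acquirer will accept anything ≥ 0, so the target offers 0 and keeps 300.
Round 1 (the acquirer proposes): the target can get 300 next round, worth 0.51 × 300 = 153 now; the acquirer offers that and keeps 147.

153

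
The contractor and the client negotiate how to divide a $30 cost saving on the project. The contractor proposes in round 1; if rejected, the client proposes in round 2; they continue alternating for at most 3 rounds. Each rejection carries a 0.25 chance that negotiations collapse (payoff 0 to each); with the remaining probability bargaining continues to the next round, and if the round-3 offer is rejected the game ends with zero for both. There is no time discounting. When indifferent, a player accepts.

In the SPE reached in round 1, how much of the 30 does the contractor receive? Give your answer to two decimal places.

Round 3 (the contractor proposes): the client will accept anything ≥ 0, so the contractor offers 0 and keeps 30.
Round 2 (the client proposes): rejecting gives the contractor an expected 0.75 × 30 = 22.5, so the client offers 22.5, keeping 7.5.
Round 1 (the contractor proposes): rejecting gives the client an expected 0.75 × 7.5 = 5.625, so the contractor offers 5.625, keeping 24.375.

24.38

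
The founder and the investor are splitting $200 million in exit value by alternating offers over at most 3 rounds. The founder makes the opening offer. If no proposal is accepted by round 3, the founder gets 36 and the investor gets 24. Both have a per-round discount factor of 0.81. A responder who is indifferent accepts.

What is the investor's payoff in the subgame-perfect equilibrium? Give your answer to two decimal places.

Round 3 (the founder proposes): the investor gets 24 if talks fail, so the founder offers 24 and keeps 176.
Round 2 (the investor proposes): the founder can get 176 next round, worth 0.81 × 176 = 142.56 now; the investor offers that and keeps 57.44.
Round 1 (the founder proposes): the investor can get 57.44 next round, worth 0.81 × 57.44 = 46.5264 now; the founder offers that and keeps 153.4736.

46.53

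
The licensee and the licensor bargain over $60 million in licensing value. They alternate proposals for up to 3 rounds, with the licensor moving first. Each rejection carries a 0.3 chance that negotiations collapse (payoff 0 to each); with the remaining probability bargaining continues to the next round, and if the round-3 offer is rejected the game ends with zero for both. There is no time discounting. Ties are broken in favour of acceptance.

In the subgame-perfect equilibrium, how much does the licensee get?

Round 3 (the licensor proposes): rejection yields 0 for the licensee; the licensor offers 0 and keeps 60.
Round 2 (the licensee proposes): rejecting gives the licensor an expected 0.7 × 60 = 42; the licensee offers that and keeps 18.
Round 1 (the licensor proposes): rejecting gives the licensee an expected 0.7 × 18 = 12.6; the licensor offers that and keeps 47.4.

12.6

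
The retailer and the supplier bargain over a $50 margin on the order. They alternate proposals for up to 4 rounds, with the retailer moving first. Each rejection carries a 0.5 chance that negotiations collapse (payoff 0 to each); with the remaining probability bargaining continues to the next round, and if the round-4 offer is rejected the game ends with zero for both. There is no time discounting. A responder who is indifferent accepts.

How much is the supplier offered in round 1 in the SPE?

By backward induction:
Round 4 (the supplier proposes): the retailer will accept anything ≥ 0, so the supplier offers 0 and keeps 50.
Round 3 (the retailer proposes): rejecting gives the supplier an expected 0.5 × 50 = 25, so the retailer offers 25, keeping 25.
Round 2 (the supplier proposes): rejecting gives the retailer an expected 0.5 × 25 = 12.5. The supplier offers 12.5 and keeps 50 − 12.5 = 37.5.
Round 1 (the retailer proposes): rejecting gives the supplier an expected 0.5 × 37.5 = 18.75, so the retailer offers 18.75, keeping 31.25.

18.75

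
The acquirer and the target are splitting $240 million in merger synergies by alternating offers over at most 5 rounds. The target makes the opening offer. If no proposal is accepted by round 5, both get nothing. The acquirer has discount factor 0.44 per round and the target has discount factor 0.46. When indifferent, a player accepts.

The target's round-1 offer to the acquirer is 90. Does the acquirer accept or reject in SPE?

Work out the acquirer's continuation value if the offer is rejected.
Round 5 (the target proposes): the acquirer will accept anything ≥ 0, so the target offers 0 and keeps 240.
Round 4 (the acquirer proposes): the target can get 240 next round, worth 0.46 × 240 = 110.4 now. The acquirer offers 110.4 and keeps 240 − 110.4 = 129.6.
Round 3 (the target proposes): the acquirer can get 129.6 next round, worth 0.44 × 129.6 = 57.024 now, so the target offers 57.024, keeping 182.976.
Round 2 (the acquirer proposes): the target can get 182.976 next round, worth 0.46 × 182.976 = 84.16896 now. The acquirer offers 84.16896 and keeps 240 − 84.16896 = 155.83104.
So by rejecting in round 1, the acquirer gets 155.83104 next round, worth 0.44 × 155.83104 = 68.5656576 now.
Offer 90 ≥ 68.5656576, so the acquirer accepts.

Accept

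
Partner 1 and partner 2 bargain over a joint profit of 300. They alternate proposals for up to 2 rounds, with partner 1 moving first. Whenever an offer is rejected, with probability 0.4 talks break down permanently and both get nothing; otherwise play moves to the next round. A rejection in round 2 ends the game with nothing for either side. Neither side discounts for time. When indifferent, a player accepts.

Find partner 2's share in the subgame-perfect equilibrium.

Round 2 (partner 2 proposes): partner 1 will accept anything ≥ 0, so partner 2 offers 0 and keeps 300.
Round 1 (partner 1 proposes): rejecting gives partner 2 an expected 0.6 × 300 = 180, so partner 1 offers 180, keeping 120.

180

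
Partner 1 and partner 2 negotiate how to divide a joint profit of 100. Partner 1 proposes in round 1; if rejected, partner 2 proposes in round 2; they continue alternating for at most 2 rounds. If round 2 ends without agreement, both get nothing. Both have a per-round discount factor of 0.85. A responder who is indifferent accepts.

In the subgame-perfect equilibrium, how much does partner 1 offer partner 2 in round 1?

85

Solve by backward induction from round 2.
Round 2 (partner 2 proposes): partner 1 will accept anything ≥ 0, so partner 2 offers 0 and keeps 100.
Round 1 (partner 1 proposes): partner 2 can get 100 next round, worth 0.85 × 100 = 85 now; partner 1 offers that and keeps 15.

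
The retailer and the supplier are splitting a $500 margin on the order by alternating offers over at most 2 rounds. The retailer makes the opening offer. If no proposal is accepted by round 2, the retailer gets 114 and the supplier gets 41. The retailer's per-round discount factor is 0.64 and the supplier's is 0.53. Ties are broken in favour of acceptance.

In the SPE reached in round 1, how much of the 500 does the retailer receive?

295.42

Round 2 (the supplier proposes): the retailer gets 114 if talks fail, so the supplier offers 114 and keeps 386.
Round 1 (the retailer proposes): the supplier can get 386 next round, worth 0.53 × 386 = 204.58 now; the retailer offers that and keeps 295.42.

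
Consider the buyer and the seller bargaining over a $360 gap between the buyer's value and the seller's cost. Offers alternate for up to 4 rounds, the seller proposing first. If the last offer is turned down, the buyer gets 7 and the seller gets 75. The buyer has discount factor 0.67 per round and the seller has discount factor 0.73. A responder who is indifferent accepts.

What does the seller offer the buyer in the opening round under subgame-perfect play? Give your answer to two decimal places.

Work backward from the last round.
Round 4 (the buyer proposes): the seller gets 75 if talks fail, so the buyer offers 75 and keeps 285.
Round 3 (the seller proposes): the buyer can get 285 next round, worth 0.67 × 285 = 190.95 now; the seller offers that and keeps 169.05.
Round 2 (the buyer proposes): the seller can get 169.05 next round, worth 0.73 × 169.05 = 123.4065 now, so the buyer offers 123.4065, keeping 236.5935.
Round 1 (the seller proposes): the buyer can get 236.5935 next round, worth 0.67 × 236.5935 = 158.517645 now; the seller offers that and keeps 201.482355.

158.52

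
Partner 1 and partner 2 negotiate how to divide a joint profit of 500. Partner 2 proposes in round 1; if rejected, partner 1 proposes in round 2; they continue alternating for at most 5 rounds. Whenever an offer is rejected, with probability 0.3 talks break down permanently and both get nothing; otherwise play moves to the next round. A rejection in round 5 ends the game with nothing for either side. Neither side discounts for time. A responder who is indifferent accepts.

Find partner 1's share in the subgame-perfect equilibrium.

156.45

By backward induction:
Round 5 (partner 2 proposes): partner 1 will accept anything ≥ 0, so partner 2 offers 0 and keeps 500.
Round 4 (partner 1 proposes): rejecting gives partner 2 an expected 0.7 × 500 = 350. Partner 1 offers 350 and keeps 500 − 350 = 150.
Round 3 (partner 2 proposes): rejecting gives partner 1 an expected 0.7 × 150 = 105; partner 2 offers that and keeps 395.
Round 2 (partner 1 proposes): rejecting gives partner 2 an expected 0.7 × 395 = 276.5; partner 1 offers that and keeps 223.5.
Round 1 (partner 2 proposes): rejecting gives partner 1 an expected 0.7 × 223.5 = 156.45; partner 2 offers that and keeps 343.55.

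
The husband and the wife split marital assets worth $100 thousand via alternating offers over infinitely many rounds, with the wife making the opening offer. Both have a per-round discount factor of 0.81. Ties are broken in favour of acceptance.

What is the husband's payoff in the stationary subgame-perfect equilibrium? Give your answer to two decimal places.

When the wife proposes, the husband accepts any offer worth at least 0.81 times what the husband would get by proposing next round; and vice versa.
This gives x = 100 − 0.81y and y = 100 − 0.81x, where x and y are each side's share when it proposes.
Hence (1 − 0.81·0.81)x = 100(1 − 0.81), i.e. 0.3439·x = 19.
x ≈ 55.2486; the husband's share is 100 − x ≈ 44.7514.

44.75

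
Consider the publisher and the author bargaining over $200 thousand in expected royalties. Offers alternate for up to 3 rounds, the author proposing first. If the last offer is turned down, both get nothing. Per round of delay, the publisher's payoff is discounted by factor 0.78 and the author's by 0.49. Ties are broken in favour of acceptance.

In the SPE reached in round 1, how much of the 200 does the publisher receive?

79.56

By backward induction:
Round 3 (the author proposes): the publisher will accept anything ≥ 0, so the author offers 0 and keeps 200.
Round 2 (the publisher proposes): the author can get 200 next round, worth 0.49 × 200 = 98 now, so the publisher offers 98, keeping 102.
Round 1 (the author proposes): the publisher can get 102 next round, worth 0.78 × 102 = 79.56 now. The author offers 79.56 and keeps 200 − 79.56 = 120.44.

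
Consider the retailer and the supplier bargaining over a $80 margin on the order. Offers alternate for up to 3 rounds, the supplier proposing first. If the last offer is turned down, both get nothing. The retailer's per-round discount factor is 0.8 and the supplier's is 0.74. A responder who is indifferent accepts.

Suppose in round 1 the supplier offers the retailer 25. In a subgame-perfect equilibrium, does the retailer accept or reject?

Work out the retailer's continuation value if the offer is rejected.
Round 3 (the supplier proposes): the retailer will accept anything ≥ 0, so the supplier offers 0 and keeps 80.
Round 2 (the retailer proposes): the supplier can get 80 next round, worth 0.74 × 80 = 59.2 now, so the retailer offers 59.2, keeping 20.8.
So by rejecting in round 1, the retailer gets 20.8 next round, worth 0.8 × 20.8 = 16.64 now.
Offer 25 ≥ 16.64, so the retailer accepts.

Accept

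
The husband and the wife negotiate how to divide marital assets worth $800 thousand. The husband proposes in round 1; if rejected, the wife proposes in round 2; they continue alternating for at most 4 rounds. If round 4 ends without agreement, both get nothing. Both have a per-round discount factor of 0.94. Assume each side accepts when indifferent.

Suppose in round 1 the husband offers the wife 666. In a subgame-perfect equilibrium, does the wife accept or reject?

Reject

Work out the wife's continuation value if the offer is rejected.
Round 4 (the wife proposes): rejection yields 0 for the husband; the wife offers 0 and keeps 800.
Round 3 (the husband proposes): the wife can get 800 next round, worth 0.94 × 800 = 752 now. The husband offers 752 and keeps 800 − 752 = 48.
Round 2 (the wife proposes): the husband can get 48 next round, worth 0.94 × 48 = 45.12 now; the wife offers that and keeps 754.88.
So by rejecting in round 1, the wife gets 754.88 next round, worth 0.94 × 754.88 = 709.5872 now.
Offer 666 < 709.5872, so the wife rejects.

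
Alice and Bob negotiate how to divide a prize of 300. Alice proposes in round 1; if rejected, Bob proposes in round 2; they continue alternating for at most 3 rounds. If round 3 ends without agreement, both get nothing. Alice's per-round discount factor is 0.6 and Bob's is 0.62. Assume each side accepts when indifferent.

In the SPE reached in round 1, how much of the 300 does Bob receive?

Round 3 (Alice proposes): rejection yields 0 for Bob; Alice offers 0 and keeps 300.
Round 2 (Bob proposes): Alice can get 300 next round, worth 0.6 × 300 = 180 now. Bob offers 180 and keeps 300 − 180 = 120.
Round 1 (Alice proposes): Bob can get 120 next round, worth 0.62 × 120 = 74.4 now, so Alice offers 74.4, keeping 225.6.

74.4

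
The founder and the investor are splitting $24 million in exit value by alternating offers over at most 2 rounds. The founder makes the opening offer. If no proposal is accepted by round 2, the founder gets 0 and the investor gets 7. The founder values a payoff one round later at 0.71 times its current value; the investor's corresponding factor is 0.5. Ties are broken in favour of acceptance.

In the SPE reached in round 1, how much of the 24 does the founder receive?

Round 2 (the investor proposes): rejection yields 0 for the founder; the investor offers 0 and keeps 24.
Round 1 (the founder proposes): the investor can get 24 next round, worth 0.5 × 24 = 12 now; the founder offers that and keeps 12.

12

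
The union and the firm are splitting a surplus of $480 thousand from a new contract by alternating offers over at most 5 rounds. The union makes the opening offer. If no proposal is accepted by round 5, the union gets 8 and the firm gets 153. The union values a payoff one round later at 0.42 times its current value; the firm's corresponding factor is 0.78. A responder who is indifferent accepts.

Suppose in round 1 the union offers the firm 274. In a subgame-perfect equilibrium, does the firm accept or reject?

Work out the firm's continuation value if the offer is rejected.
Round 5 (the union proposes): the firm gets 153 if talks fail, so the union offers 153 and keeps 327.
Round 4 (the firm proposes): the union can get 327 next round, worth 0.42 × 327 = 137.34 now; the firm offers that and keeps 342.66.
Round 3 (the union proposes): the firm can get 342.66 next round, worth 0.78 × 342.66 = 267.2748 now. The union offers 267.2748 and keeps 480 − 267.2748 = 212.7252.
Round 2 (the firm proposes): the union can get 212.7252 next round, worth 0.42 × 212.7252 = 89.344584 now, so the firm offers 89.344584, keeping 390.655416.
So by rejecting in round 1, the firm gets 390.655416 next round, worth 0.78 × 390.655416 = 304.71122448 now.
Offer 274 < 304.71122448, so the firm rejects.

Reject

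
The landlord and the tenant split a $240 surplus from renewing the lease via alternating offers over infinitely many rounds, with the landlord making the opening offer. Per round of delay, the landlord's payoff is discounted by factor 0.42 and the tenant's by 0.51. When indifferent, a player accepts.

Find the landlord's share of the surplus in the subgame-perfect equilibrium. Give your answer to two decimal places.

When the landlord proposes, the tenant accepts any offer worth at least 0.51 times what the tenant would get by proposing next round; and vice versa.
This gives x = 240 − 0.51y and y = 240 − 0.42x, where x and y are each side's share when it proposes.
Hence (1 − 0.51·0.42)x = 240(1 − 0.51), i.e. 0.7858·x = 117.6.
x ≈ 149.6564; the tenant's share is 240 − x ≈ 90.3436.

149.66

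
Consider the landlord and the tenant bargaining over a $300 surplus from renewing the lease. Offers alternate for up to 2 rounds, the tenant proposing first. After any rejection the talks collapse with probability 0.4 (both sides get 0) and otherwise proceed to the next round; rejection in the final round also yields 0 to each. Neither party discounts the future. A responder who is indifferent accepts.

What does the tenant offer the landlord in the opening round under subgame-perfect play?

180

By backward induction:
Round 2 (the landlord proposes): rejection yields 0 for the tenant; the landlord offers 0 and keeps 300.
Round 1 (the tenant proposes): rejecting gives the landlord an expected 0.6 × 300 = 180, so the tenant offers 180, keeping 120.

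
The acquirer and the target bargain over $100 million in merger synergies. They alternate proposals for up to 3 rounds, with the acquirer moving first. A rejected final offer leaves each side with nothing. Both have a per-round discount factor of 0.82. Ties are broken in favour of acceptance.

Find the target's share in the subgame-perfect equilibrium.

By backward induction:
Round 3 (the acquirer proposes): the target will accept anything ≥ 0, so the acquirer offers 0 and keeps 100.
Round 2 (the target proposes): the acquirer can get 100 next round, worth 0.82 × 100 = 82 now. The target offers 82 and keeps 100 − 82 = 18.
Round 1 (the acquirer proposes): the target can get 18 next round, worth 0.82 × 18 = 14.76 now, so the acquirer offers 14.76, keeping 85.24.

14.76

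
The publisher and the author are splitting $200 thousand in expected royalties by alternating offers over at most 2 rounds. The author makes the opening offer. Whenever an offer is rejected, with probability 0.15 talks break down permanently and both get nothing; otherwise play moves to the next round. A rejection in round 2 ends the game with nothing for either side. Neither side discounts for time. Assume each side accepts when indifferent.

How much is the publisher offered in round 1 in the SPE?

170

By backward induction:
Round 2 (the publisher proposes): the author will accept anything ≥ 0, so the publisher offers 0 and keeps 200.
Round 1 (the author proposes): rejecting gives the publisher an expected 0.85 × 200 = 170, so the author offers 170, keeping 30.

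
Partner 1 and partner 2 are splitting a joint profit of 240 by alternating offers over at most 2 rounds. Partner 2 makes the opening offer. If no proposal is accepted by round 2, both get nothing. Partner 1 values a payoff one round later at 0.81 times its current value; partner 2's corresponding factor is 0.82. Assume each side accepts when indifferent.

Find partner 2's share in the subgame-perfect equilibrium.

Solve by backward induction from round 2.
Round 2 (partner 1 proposes): partner 2 will accept anything ≥ 0, so partner 1 offers 0 and keeps 240.
Round 1 (partner 2 proposes): partner 1 can get 240 next round, worth 0.81 × 240 = 194.4 now. Partner 2 offers 194.4 and keeps 240 − 194.4 = 45.6.

45.6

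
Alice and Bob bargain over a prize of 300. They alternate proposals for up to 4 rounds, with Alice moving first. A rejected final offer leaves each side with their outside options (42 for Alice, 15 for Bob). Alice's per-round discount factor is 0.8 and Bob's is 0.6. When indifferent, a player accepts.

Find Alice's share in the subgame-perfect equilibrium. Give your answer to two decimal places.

By backward induction:
Round 4 (Bob proposes): Alice gets 42 if talks fail, so Bob offers 42 and keeps 258.
Round 3 (Alice proposes): Bob can get 258 next round, worth 0.6 × 258 = 154.8 now, so Alice offers 154.8, keeping 145.2.
Round 2 (Bob proposes): Alice can get 145.2 next round, worth 0.8 × 145.2 = 116.16 now; Bob offers that and keeps 183.84.
Round 1 (Alice proposes): Bob can get 183.84 next round, worth 0.6 × 183.84 = 110.304 now, so Alice offers 110.304, keeping 189.696.

189.70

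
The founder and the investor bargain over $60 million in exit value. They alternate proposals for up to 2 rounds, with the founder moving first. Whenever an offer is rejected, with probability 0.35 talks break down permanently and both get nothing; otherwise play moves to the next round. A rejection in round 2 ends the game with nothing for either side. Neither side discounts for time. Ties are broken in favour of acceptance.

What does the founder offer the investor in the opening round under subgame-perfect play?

Round 2 (the investor proposes): the founder will accept anything ≥ 0, so the investor offers 0 and keeps 60.
Round 1 (the founder proposes): rejecting gives the investor an expected 0.65 × 60 = 39; the founder offers that and keeps 21.

39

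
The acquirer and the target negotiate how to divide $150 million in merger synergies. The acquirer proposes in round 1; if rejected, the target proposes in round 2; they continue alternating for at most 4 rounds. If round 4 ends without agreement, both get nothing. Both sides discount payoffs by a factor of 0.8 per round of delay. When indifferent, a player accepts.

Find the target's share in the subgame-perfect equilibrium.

100.8

By backward induction:
Round 4 (the target proposes): rejection yields 0 for the acquirer; the target offers 0 and keeps 150.
Round 3 (the acquirer proposes): the target can get 150 next round, worth 0.8 × 150 = 120 now; the acquirer offers that and keeps 30.
Round 2 (the target proposes): the acquirer can get 30 next round, worth 0.8 × 30 = 24 now; the target offers that and keeps 126.
Round 1 (the acquirer proposes): the target can get 126 next round, worth 0.8 × 126 = 100.8 now, so the acquirer offers 100.8, keeping 49.2.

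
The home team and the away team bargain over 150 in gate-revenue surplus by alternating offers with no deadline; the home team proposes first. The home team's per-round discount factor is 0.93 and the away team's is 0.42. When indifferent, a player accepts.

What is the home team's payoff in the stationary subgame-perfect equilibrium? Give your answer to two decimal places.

When the home team proposes, the away team accepts any offer worth at least 0.42 times what the away team would get by proposing next round; and vice versa.
This gives x = 150 − 0.42y and y = 150 − 0.93x, where x and y are each side's share when it proposes.
Hence (1 − 0.42·0.93)x = 150(1 − 0.42), i.e. 0.6094·x = 87.
x ≈ 142.7634; the away team's share is 150 − x ≈ 7.2366.

142.76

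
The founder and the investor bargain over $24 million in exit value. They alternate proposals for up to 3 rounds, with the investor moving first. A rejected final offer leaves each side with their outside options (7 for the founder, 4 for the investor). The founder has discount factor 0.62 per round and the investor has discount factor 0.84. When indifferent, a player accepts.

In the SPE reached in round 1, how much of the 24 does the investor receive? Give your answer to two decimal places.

By backward induction:
Round 3 (the investor proposes): the founder gets 7 if talks fail, so the investor offers 7 and keeps 17.
Round 2 (the founder proposes): the investor can get 17 next round, worth 0.84 × 17 = 14.28 now; the founder offers that and keeps 9.72.
Round 1 (the investor proposes): the founder can get 9.72 next round, worth 0.62 × 9.72 = 6.0264 now; the investor offers that and keeps 17.9736.

17.97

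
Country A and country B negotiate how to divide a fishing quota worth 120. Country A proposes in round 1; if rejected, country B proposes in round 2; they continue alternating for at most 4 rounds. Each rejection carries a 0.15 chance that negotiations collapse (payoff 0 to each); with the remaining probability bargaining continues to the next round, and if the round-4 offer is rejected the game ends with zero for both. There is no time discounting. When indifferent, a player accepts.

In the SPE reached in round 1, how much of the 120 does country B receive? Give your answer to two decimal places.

Round 4 (country B proposes): rejection yields 0 for country A; country B offers 0 and keeps 120.
Round 3 (country A proposes): rejecting gives country B an expected 0.85 × 120 = 102; country A offers that and keeps 18.
Round 2 (country B proposes): rejecting gives country A an expected 0.85 × 18 = 15.3. Country B offers 15.3 and keeps 120 − 15.3 = 104.7.
Round 1 (country A proposes): rejecting gives country B an expected 0.85 × 104.7 = 88.995. Country A offers 88.995 and keeps 120 − 88.995 = 31.005.

89.00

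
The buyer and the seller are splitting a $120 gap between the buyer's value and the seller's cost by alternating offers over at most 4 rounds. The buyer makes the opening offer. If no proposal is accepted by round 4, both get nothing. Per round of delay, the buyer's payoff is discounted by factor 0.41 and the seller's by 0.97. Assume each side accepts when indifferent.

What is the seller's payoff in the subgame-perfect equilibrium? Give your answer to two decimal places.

114.97

Round 4 (the seller proposes): the buyer will accept anything ≥ 0, so the seller offers 0 and keeps 120.
Round 3 (the buyer proposes): the seller can get 120 next round, worth 0.97 × 120 = 116.4 now, so the buyer offers 116.4, keeping 3.6.
Round 2 (the seller proposes): the buyer can get 3.6 next round, worth 0.41 × 3.6 = 1.476 now, so the seller offers 1.476, keeping 118.524.
Round 1 (the buyer proposes): the seller can get 118.524 next round, worth 0.97 × 118.524 = 114.96828 now, so the buyer offers 114.96828, keeping 5.03172.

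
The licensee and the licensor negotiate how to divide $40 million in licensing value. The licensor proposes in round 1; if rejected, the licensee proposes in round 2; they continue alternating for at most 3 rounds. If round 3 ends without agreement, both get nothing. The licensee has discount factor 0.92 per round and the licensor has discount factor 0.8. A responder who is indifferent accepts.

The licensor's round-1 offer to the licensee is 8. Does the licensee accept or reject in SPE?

Accept

Round 3 (the licensor proposes): rejection yields 0 for the licensee; the licensor offers 0 and keeps 40.
Round 2 (the licensee proposes): the licensor can get 40 next round, worth 0.8 × 40 = 32 now, so the licensee offers 32, keeping 8.
So by rejecting in round 1, the licensee gets 8 next round, worth 0.92 × 8 = 7.36 now.
Offer 8 ≥ 7.36, so the licensee accepts.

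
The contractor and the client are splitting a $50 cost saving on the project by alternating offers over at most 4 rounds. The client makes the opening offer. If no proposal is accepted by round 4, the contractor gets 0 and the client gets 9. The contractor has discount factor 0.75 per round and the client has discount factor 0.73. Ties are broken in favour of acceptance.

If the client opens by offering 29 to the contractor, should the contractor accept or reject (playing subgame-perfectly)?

Accept

Round 4 (the contractor proposes): the client gets 9 if talks fail, so the contractor offers 9 and keeps 41.
Round 3 (the client proposes): the contractor can get 41 next round, worth 0.75 × 41 = 30.75 now, so the client offers 30.75, keeping 19.25.
Round 2 (the contractor proposes): the client can get 19.25 next round, worth 0.73 × 19.25 = 14.0525 now. The contractor offers 14.0525 and keeps 50 − 14.0525 = 35.9475.
So by rejecting in round 1, the contractor gets 35.9475 next round, worth 0.75 × 35.9475 = 26.960625 now.
Offer 29 ≥ 26.960625, so the contractor accepts.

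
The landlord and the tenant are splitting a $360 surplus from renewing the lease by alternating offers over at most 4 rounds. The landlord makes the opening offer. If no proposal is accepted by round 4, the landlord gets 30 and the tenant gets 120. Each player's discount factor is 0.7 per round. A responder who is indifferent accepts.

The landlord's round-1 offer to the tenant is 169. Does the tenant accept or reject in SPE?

Round 4 (the tenant proposes): the landlord gets 30 if talks fail, so the tenant offers 30 and keeps 330.
Round 3 (the landlord proposes): the tenant can get 330 next round, worth 0.7 × 330 = 231 now, so the landlord offers 231, keeping 129.
Round 2 (the tenant proposes): the landlord can get 129 next round, worth 0.7 × 129 = 90.3 now, so the tenant offers 90.3, keeping 269.7.
So by rejecting in round 1, the tenant gets 269.7 next round, worth 0.7 × 269.7 = 188.79 now.
Offer 169 < 188.79, so the tenant rejects.

Reject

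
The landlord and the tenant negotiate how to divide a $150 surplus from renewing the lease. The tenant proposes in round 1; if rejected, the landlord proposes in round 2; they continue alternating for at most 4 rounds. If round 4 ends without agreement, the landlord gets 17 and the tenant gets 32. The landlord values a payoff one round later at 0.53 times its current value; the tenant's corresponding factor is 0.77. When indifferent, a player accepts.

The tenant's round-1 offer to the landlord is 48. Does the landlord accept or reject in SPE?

Accept

Work out the landlord's continuation value if the offer is rejected.
Round 4 (the landlord proposes): the tenant gets 32 if talks fail, so the landlord offers 32 and keeps 118.
Round 3 (the tenant proposes): the landlord can get 118 next round, worth 0.53 × 118 = 62.54 now; the tenant offers that and keeps 87.46.
Round 2 (the landlord proposes): the tenant can get 87.46 next round, worth 0.77 × 87.46 = 67.3442 now; the landlord offers that and keeps 82.6558.
So by rejecting in round 1, the landlord gets 82.6558 next round, worth 0.53 × 82.6558 = 43.807574 now.
Offer 48 ≥ 43.807574, so the landlord accepts.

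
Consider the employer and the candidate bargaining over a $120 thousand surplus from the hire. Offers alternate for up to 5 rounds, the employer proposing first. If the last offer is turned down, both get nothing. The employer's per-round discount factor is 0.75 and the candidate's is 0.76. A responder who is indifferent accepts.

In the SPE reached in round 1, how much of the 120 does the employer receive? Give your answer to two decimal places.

84.20

Round 5 (the employer proposes): rejection yields 0 for the candidate; the employer offers 0 and keeps 120.
Round 4 (the candidate proposes): the employer can get 120 next round, worth 0.75 × 120 = 90 now, so the candidate offers 90, keeping 30.
Round 3 (the employer proposes): the candidate can get 30 next round, worth 0.76 × 30 = 22.8 now, so the employer offers 22.8, keeping 97.2.
Round 2 (the candidate proposes): the employer can get 97.2 next round, worth 0.75 × 97.2 = 72.9 now; the candidate offers that and keeps 47.1.
Round 1 (the employer proposes): the candidate can get 47.1 next round, worth 0.76 × 47.1 = 35.796 now. The employer offers 35.796 and keeps 120 − 35.796 = 84.204.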